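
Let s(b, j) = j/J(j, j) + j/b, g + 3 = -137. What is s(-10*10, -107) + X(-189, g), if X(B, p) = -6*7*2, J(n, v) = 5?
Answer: -10433/100 ≈ -104.33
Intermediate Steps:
g = -140 (g = -3 - 137 = -140)
X(B, p) = -84 (X(B, p) = -42*2 = -84)
s(b, j) = j/5 + j/b
s(-10*10, -107) + X(-189, g) = ((1/5)*(-107) - 107/((-10*10))) - 84 = (-107/5 - 107/(-100)) - 84 = (-107/5 - 107*(-1/100)) - 84 = (-107/5 + 107/100) - 84 = -2033/100 - 84 = -10433/100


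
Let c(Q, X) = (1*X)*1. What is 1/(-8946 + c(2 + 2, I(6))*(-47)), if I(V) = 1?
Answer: -1/8993 ≈ -0.00011120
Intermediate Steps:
c(Q, X) = X (c(Q, X) = X*1 = X)
1/(-8946 + c(2 + 2, I(6))*(-47)) = 1/(-8946 + 1*(-47)) = 1/(-8946 - 47) = 1/(-8993) = -1/8993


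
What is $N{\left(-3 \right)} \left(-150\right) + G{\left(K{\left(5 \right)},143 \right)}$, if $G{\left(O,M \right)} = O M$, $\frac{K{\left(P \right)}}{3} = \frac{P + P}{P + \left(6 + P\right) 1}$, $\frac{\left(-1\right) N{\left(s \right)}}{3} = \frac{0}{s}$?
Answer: $\frac{2145}{8} \approx 268.13$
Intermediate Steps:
$N{\left(s \right)} = 0$ ($N{\left(s \right)} = - 3 \frac{0}{s} = \left(-3\right) 0 = 0$)
$K{\left(P \right)} = \frac{6 P}{6 + 2 P}$ ($K{\left(P \right)} = 3 \frac{P + P}{P + \left(6 + P\right) 1} = 3 \frac{2 P}{P + \left(6 + P\right)} = 3 \frac{2 P}{6 + 2 P} = \frac{6 P}{6 + 2 P}$)
$G{\left(O,M \right)} = M O$
$N{\left(-3 \right)} \left(-150\right) + G{\left(K{\left(5 \right)},143 \right)} = 0 \left(-150\right) + 143 \cdot 3 \cdot 5 \frac{1}{3 + 5} = 0 + 143 \cdot 3 \cdot 5 \cdot \frac{1}{8} = 0 + 143 \cdot \frac{15}{8} = 0 + \frac{2145}{8} = \frac{2145}{8}$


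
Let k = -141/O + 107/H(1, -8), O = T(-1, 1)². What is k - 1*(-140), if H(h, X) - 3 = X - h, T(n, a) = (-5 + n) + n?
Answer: 35071/294 ≈ 119.29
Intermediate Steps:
T(n, a) = -5 + 2*n
H(h, X) = 3 + X - h (H(h, X) = 3 + (X - h) = 3 + X - h)
O = 49 (O = (-5 + 2*(-1))² = (-5 - 2)² = (-7)² = 49)
k = -6089/294 (k = -141/49 + 107/(3 - 8 - 1*1) = -141*1/49 + 107/(3 - 8 - 1) = -141/49 + 107/(-6) = -141/49 + 107*(-⅙) = -141/49 - 107/6 = -6089/294 ≈ -20.711)
k - 1*(-140) = -6089/294 - 1*(-140) = -6089/294 + 140 = 35071/294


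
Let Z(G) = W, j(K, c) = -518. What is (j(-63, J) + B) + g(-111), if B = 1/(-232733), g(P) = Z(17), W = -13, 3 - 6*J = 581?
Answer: -123581224/232733 ≈ -531.00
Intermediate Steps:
J = -289/3 (J = ½ - ⅙*581 = ½ - 581/6 = -289/3 ≈ -96.333)
Z(G) = -13
g(P) = -13
B = -1/232733 ≈ -4.2968e-6
(j(-63, J) + B) + g(-111) = (-518 - 1/232733) - 13 = -120555695/232733 - 13 = -123581224/232733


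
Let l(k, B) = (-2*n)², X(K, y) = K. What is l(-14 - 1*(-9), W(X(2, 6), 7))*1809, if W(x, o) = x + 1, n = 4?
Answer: 115776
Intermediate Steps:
W(x, o) = 1 + x
l(k, B) = 64 (l(k, B) = (-2*4)² = (-8)² = 64)
l(-14 - 1*(-9), W(X(2, 6), 7))*1809 = 64*1809 = 115776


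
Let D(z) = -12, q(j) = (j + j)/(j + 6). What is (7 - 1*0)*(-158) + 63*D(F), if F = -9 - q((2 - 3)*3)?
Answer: -1862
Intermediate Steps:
q(j) = 2*j/(6 + j) (q(j) = (2*j)/(6 + j) = 2*j/(6 + j))
F = -7 (F = -9 - 2*(2 - 3)*3/(6 + (2 - 3)*3) = -9 - 2*(-1*3)/(6 - 1*3) = -9 - 2*(-3)/(6 - 3) = -9 - 2*(-3)/3 = -9 - 1*(-2) = -9 + 2 = -7)
(7 - 1*0)*(-158) + 63*D(F) = (7 - 1*0)*(-158) + 63*(-12) = (7 + 0)*(-158) - 756 = 7*(-158) - 756 = -1106 - 756 = -1862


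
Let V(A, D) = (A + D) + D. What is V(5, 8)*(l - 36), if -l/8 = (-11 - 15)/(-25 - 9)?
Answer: -15036/17 ≈ -884.47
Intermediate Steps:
V(A, D) = A + 2*D
l = -104/17 (l = -8*(-11 - 15)/(-25 - 9) = -(-208)/(-34) = -(-208)*(-1)/34 = -8*13/17 = -104/17 ≈ -6.1176)
V(5, 8)*(l - 36) = (5 + 2*8)*(-104/17 - 36) = (5 + 16)*(-716/17) = 21*(-716/17) = -15036/17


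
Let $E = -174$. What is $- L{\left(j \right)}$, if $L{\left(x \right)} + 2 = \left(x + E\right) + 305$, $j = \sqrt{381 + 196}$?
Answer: $-129 - \sqrt{577} \approx -153.02$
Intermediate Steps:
$j = \sqrt{577} \approx 24.021$
$L{\left(x \right)} = 129 + x$ ($L{\left(x \right)} = -2 + \left(\left(x - 174\right) + 305\right) = -2 + \left(\left(-174 + x\right) + 305\right) = -2 + \left(131 + x\right) = 129 + x$)
$- L{\left(j \right)} = - (129 + \sqrt{577}) = -129 - \sqrt{577}$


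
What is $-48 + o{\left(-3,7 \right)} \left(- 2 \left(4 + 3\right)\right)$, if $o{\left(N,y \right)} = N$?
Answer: $-6$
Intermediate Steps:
$-48 + o{\left(-3,7 \right)} \left(- 2 \left(4 + 3\right)\right) = -48 - 3 \left(- 2 \left(4 + 3\right)\right) = -48 - 3 \left(\left(-2\right) 7\right) = -48 - -42 = -48 + 42 = -6$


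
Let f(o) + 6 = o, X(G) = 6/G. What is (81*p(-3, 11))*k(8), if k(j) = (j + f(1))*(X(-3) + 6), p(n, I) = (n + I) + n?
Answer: 4860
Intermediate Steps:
p(n, I) = I + 2*n (p(n, I) = (I + n) + n = I + 2*n)
f(o) = -6 + o
k(j) = -20 + 4*j (k(j) = (j + (-6 + 1))*(6/(-3) + 6) = (j - 5)*(6*(-1/3) + 6) = (-5 + j)*(-2 + 6) = (-5 + j)*4 = -20 + 4*j)
(81*p(-3, 11))*k(8) = (81*(11 + 2*(-3)))*(-20 + 4*8) = (81*(11 - 6))*(-20 + 32) = (81*5)*12 = 405*12 = 4860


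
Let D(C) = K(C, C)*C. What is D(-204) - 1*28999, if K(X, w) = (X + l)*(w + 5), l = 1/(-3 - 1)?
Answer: -8320732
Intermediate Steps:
l = -¼ (l = 1/(-4) = -¼ ≈ -0.25000)
K(X, w) = (5 + w)*(-¼ + X) (K(X, w) = (X - ¼)*(w + 5) = (-¼ + X)*(5 + w) = (5 + w)*(-¼ + X))
D(C) = C*(-5/4 + C² + 19*C/4) (D(C) = (-5/4 + 5*C - C/4 + C*C)*C = (-5/4 + 5*C - C/4 + C²)*C = (-5/4 + C² + 19*C/4)*C = C*(-5/4 + C² + 19*C/4))
D(-204) - 1*28999 = (¼)*(-204)*(-5 + 4*(-204)² + 19*(-204)) - 1*28999 = (¼)*(-204)*(-5 + 4*41616 - 3876) - 28999 = (¼)*(-204)*(-5 + 166464 - 3876) - 28999 = (¼)*(-204)*162583 - 28999 = -8291733 - 28999 = -8320732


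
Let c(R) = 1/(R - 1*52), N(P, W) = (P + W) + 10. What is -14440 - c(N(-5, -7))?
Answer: -779759/54 ≈ -14440.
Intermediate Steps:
N(P, W) = 10 + P + W
c(R) = 1/(-52 + R) (c(R) = 1/(R - 52) = 1/(-52 + R))
-14440 - c(N(-5, -7)) = -14440 - 1/(-52 + (10 - 5 - 7)) = -14440 - 1/(-52 - 2) = -14440 - 1/(-54) = -14440 - 1*(-1/54) = -14440 + 1/54 = -779759/54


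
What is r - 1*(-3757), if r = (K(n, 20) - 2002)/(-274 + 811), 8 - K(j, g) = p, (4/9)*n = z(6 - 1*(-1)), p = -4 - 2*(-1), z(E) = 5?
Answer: 671839/179 ≈ 3753.3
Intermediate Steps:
p = -2 (p = -4 + 2 = -2)
n = 45/4 (n = (9/4)*5 = 45/4 ≈ 11.250)
K(j, g) = 10 (K(j, g) = 8 - 1*(-2) = 8 + 2 = 10)
r = -664/179 (r = (10 - 2002)/(-274 + 811) = -1992/537 = -1992*1/537 = -664/179 ≈ -3.7095)
r - 1*(-3757) = -664/179 - 1*(-3757) = -664/179 + 3757 = 671839/179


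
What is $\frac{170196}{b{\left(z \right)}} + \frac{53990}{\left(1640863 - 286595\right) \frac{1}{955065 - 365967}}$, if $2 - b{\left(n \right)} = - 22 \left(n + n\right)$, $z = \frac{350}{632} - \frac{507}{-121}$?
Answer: $\frac{1506165184442583}{62000081875} \approx 24293.0$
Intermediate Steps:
$z = \frac{181387}{38236}$ ($z = 350 \cdot \frac{1}{632} - - \frac{507}{121} = \frac{175}{316} + \frac{507}{121} = \frac{181387}{38236} \approx 4.7439$)
$b{\left(n \right)} = 2 + 44 n$ ($b{\left(n \right)} = 2 - - 22 \left(n + n\right) = 2 - - 22 \cdot 2 n = 2 - - 44 n = 2 + 44 n$)
$\frac{170196}{b{\left(z \right)}} + \frac{53990}{\left(1640863 - 286595\right) \frac{1}{955065 - 365967}} = \frac{170196}{2 + 44 \cdot \frac{181387}{38236}} + \frac{53990}{\left(1640863 - 286595\right) \frac{1}{955065 - 365967}} = \frac{170196}{2 + \frac{181387}{869}} + \frac{53990}{1354268 \cdot \frac{1}{589098}} = \frac{170196}{\frac{183125}{869}} + \frac{53990}{1354268 \cdot \frac{1}{589098}} = 170196 \cdot \frac{869}{183125} + \frac{53990}{\frac{677134}{294549}} = \frac{147900324}{183125} + 53990 \cdot \frac{294549}{677134} = \frac{147900324}{183125} + \frac{7951350255}{338567} = \frac{1506165184442583}{62000081875}$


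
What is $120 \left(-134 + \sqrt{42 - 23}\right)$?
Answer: $-16080 + 120 \sqrt{19} \approx -15557.0$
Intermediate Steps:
$120 \left(-134 + \sqrt{42 - 23}\right) = 120 \left(-134 + \sqrt{19}\right) = -16080 + 120 \sqrt{19}$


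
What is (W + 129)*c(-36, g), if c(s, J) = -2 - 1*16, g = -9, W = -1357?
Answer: 22104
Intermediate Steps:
c(s, J) = -18 (c(s, J) = -2 - 16 = -18)
(W + 129)*c(-36, g) = (-1357 + 129)*(-18) = -1228*(-18) = 22104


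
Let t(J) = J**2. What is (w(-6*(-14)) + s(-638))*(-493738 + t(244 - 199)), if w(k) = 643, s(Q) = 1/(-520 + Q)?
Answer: -366126057809/1158 ≈ -3.1617e+8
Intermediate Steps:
(w(-6*(-14)) + s(-638))*(-493738 + t(244 - 199)) = (643 + 1/(-520 - 638))*(-493738 + (244 - 199)**2) = (643 + 1/(-1158))*(-493738 + 45**2) = (643 - 1/1158)*(-493738 + 2025) = (744593/1158)*(-491713) = -366126057809/1158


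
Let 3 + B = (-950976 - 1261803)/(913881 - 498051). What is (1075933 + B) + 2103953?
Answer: 440762845037/138610 ≈ 3.1799e+6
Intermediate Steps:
B = -1153423/138610 (B = -3 + (-950976 - 1261803)/(913881 - 498051) = -3 - 2212779/415830 = -3 - 2212779*1/415830 = -3 - 737593/138610 = -1153423/138610 ≈ -8.3214)
(1075933 + B) + 2103953 = (1075933 - 1153423/138610) + 2103953 = 149133919707/138610 + 2103953 = 440762845037/138610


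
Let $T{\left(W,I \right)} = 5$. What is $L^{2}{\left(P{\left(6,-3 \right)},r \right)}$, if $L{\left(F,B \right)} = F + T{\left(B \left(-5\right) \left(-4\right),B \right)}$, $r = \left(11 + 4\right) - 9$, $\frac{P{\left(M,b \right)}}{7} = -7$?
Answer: $1936$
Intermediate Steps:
$P{\left(M,b \right)} = -49$ ($P{\left(M,b \right)} = 7 \left(-7\right) = -49$)
$r = 6$ ($r = 15 - 9 = 6$)
$L{\left(F,B \right)} = 5 + F$ ($L{\left(F,B \right)} = F + 5 = 5 + F$)
$L^{2}{\left(P{\left(6,-3 \right)},r \right)} = \left(5 - 49\right)^{2} = \left(-44\right)^{2} = 1936$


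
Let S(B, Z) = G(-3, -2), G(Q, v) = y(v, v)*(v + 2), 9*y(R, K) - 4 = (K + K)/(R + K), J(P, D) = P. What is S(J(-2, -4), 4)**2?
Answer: 0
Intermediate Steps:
y(R, K) = 4/9 + 2*K/(9*(K + R)) (y(R, K) = 4/9 + ((K + K)/(R + K))/9 = 4/9 + ((2*K)/(K + R))/9 = 4/9 + (2*K/(K + R))/9 = 4/9 + 2*K/(9*(K + R)))
G(Q, v) = 10/9 + 5*v/9 (G(Q, v) = (2*(2*v + 3*v)/(9*(v + v)))*(v + 2) = (2*(5*v)/(9*((2*v))))*(2 + v) = (2*(1/(2*v))*(5*v)/9)*(2 + v) = 5*(2 + v)/9 = 10/9 + 5*v/9)
S(B, Z) = 0 (S(B, Z) = 10/9 + (5/9)*(-2) = 10/9 - 10/9 = 0)
S(J(-2, -4), 4)**2 = 0**2 = 0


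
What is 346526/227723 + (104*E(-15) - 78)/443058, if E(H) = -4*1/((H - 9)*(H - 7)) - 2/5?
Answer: 12664055367074/8323795997055 ≈ 1.5214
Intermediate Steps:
E(H) = -2/5 - 4/((-9 + H)*(-7 + H)) (E(H) = -4*1/((-9 + H)*(-7 + H)) - 2*1/5 = -4*1/((-9 + H)*(-7 + H)) - 2/5 = -4/((-9 + H)*(-7 + H)) - 2/5 = -2/5 - 4/((-9 + H)*(-7 + H)))
346526/227723 + (104*E(-15) - 78)/443058 = 346526/227723 + (104*(2*(-73 - 1*(-15)**2 + 16*(-15))/(5*(63 + (-15)**2 - 16*(-15)))) - 78)/443058 = 346526*(1/227723) + (104*(2*(-73 - 1*225 - 240)/(5*(63 + 225 + 240))) - 78)*(1/443058) = 346526/227723 + (104*((2/5)*(-73 - 225 - 240)/528) - 78)*(1/443058) = 346526/227723 + (104*((2/5)*(1/528)*(-538)) - 78)*(1/443058) = 346526/227723 + (104*(-269/660) - 78)*(1/443058) = 346526/227723 + (-6994/165 - 78)*(1/443058) = 346526/227723 - 19864/165*1/443058 = 346526/227723 - 9932/36552285 = 12664055367074/8323795997055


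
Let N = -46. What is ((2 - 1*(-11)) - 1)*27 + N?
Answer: 278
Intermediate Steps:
((2 - 1*(-11)) - 1)*27 + N = ((2 - 1*(-11)) - 1)*27 - 46 = ((2 + 11) - 1)*27 - 46 = (13 - 1)*27 - 46 = 12*27 - 46 = 324 - 46 = 278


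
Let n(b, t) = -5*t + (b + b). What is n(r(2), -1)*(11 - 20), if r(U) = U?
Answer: -81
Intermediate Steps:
n(b, t) = -5*t + 2*b
n(r(2), -1)*(11 - 20) = (-5*(-1) + 2*2)*(11 - 20) = (5 + 4)*(-9) = 9*(-9) = -81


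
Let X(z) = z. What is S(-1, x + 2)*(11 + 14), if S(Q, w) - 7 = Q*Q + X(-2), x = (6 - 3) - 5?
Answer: 150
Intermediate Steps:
x = -2 (x = 3 - 5 = -2)
S(Q, w) = 5 + Q² (S(Q, w) = 7 + (Q*Q - 2) = 7 + (Q² - 2) = 7 + (-2 + Q²) = 5 + Q²)
S(-1, x + 2)*(11 + 14) = (5 + (-1)²)*(11 + 14) = (5 + 1)*25 = 6*25 = 150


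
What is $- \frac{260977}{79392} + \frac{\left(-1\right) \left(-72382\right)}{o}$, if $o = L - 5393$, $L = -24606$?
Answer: $- \frac{13575600767}{2381680608} \approx -5.7$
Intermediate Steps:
$o = -29999$ ($o = -24606 - 5393 = -29999$)
$- \frac{260977}{79392} + \frac{\left(-1\right) \left(-72382\right)}{o} = - \frac{260977}{79392} + \frac{\left(-1\right) \left(-72382\right)}{-29999} = \left(-260977\right) \frac{1}{79392} + 72382 \left(- \frac{1}{29999}\right) = - \frac{260977}{79392} - \frac{72382}{29999} = - \frac{13575600767}{2381680608}$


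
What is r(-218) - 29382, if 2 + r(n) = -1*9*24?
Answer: -29600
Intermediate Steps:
r(n) = -218 (r(n) = -2 - 1*9*24 = -2 - 9*24 = -2 - 216 = -218)
r(-218) - 29382 = -218 - 29382 = -29600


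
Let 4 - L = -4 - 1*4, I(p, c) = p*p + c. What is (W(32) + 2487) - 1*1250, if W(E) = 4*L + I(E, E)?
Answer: 2341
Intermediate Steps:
I(p, c) = c + p**2 (I(p, c) = p**2 + c = c + p**2)
L = 12 (L = 4 - (-4 - 1*4) = 4 - (-4 - 4) = 4 - 1*(-8) = 4 + 8 = 12)
W(E) = 48 + E + E**2 (W(E) = 4*12 + (E + E**2) = 48 + (E + E**2) = 48 + E + E**2)
(W(32) + 2487) - 1*1250 = ((48 + 32 + 32**2) + 2487) - 1*1250 = ((48 + 32 + 1024) + 2487) - 1250 = (1104 + 2487) - 1250 = 3591 - 1250 = 2341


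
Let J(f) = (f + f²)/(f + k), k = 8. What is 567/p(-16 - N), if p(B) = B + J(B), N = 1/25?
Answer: -2849175/231377 ≈ -12.314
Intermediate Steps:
N = 1/25 ≈ 0.040000
J(f) = (f + f²)/(8 + f) (J(f) = (f + f²)/(f + 8) = (f + f²)/(8 + f))
p(B) = B + B*(1 + B)/(8 + B)
567/p(-16 - N) = 567/(((-16 - 1*1/25)*(9 + 2*(-16 - 1*1/25))/(8 + (-16 - 1*1/25)))) = 567/(((-16 - 1/25)*(9 + 2*(-16 - 1/25))/(8 + (-16 - 1/25)))) = 567/((-401*(9 + 2*(-401/25))/(25*(8 - 401/25)))) = 567/((-401*(9 - 802/25)/(25*(-201/25)))) = 567/((-401/25*(-25/201)*(-577/25))) = 567/(-231377/5025) = 567*(-5025/231377) = -2849175/231377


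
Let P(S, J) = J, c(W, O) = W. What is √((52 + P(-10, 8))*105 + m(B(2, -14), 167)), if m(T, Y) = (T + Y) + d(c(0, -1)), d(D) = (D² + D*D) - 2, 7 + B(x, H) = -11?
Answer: √6447 ≈ 80.293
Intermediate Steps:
B(x, H) = -18 (B(x, H) = -7 - 11 = -18)
d(D) = -2 + 2*D² (d(D) = (D² + D²) - 2 = 2*D² - 2 = -2 + 2*D²)
m(T, Y) = -2 + T + Y (m(T, Y) = (T + Y) + (-2 + 2*0²) = (T + Y) + (-2 + 2*0) = (T + Y) + (-2 + 0) = (T + Y) - 2 = -2 + T + Y)
√((52 + P(-10, 8))*105 + m(B(2, -14), 167)) = √((52 + 8)*105 + (-2 - 18 + 167)) = √(60*105 + 147) = √(6300 + 147) = √6447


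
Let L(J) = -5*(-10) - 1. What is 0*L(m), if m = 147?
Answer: 0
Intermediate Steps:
L(J) = 49 (L(J) = 50 - 1 = 49)
0*L(m) = 0*49 = 0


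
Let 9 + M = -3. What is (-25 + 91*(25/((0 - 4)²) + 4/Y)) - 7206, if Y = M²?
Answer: -1020425/144 ≈ -7086.3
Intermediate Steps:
M = -12 (M = -9 - 3 = -12)
Y = 144 (Y = (-12)² = 144)
(-25 + 91*(25/((0 - 4)²) + 4/Y)) - 7206 = (-25 + 91*(25/((0 - 4)²) + 4/144)) - 7206 = (-25 + 91*(25/((-4)²) + 4*(1/144))) - 7206 = (-25 + 91*(25/16 + 1/36)) - 7206 = (-25 + 91*(229/144)) - 7206 = (-25 + 20839/144) - 7206 = 17239/144 - 7206 = -1020425/144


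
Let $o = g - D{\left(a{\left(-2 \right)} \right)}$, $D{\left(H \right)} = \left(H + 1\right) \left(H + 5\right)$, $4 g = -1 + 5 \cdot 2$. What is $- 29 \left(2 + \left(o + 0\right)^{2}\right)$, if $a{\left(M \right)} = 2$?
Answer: $- \frac{164053}{16} \approx -10253.0$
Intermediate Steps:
$g = \frac{9}{4}$ ($g = \frac{-1 + 5 \cdot 2}{4} = \frac{-1 + 10}{4} = \frac{1}{4} \cdot 9 = \frac{9}{4} \approx 2.25$)
$D{\left(H \right)} = \left(1 + H\right) \left(5 + H\right)$
$o = - \frac{75}{4}$ ($o = \frac{9}{4} - \left(5 + 2^{2} + 6 \cdot 2\right) = \frac{9}{4} - \left(5 + 4 + 12\right) = \frac{9}{4} - 21 = - \frac{75}{4} \approx -18.75$)
$- 29 \left(2 + \left(o + 0\right)^{2}\right) = - 29 \left(2 + \left(- \frac{75}{4} + 0\right)^{2}\right) = - 29 \left(2 + \left(- \frac{75}{4}\right)^{2}\right) = - 29 \left(2 + \frac{5625}{16}\right) = \left(-29\right) \frac{5657}{16} = - \frac{164053}{16}$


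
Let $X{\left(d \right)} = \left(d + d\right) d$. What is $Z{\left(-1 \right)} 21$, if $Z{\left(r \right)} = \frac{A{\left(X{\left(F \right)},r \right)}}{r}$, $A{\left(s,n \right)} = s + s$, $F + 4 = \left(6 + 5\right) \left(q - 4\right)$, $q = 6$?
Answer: $-27216$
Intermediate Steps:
$F = 18$ ($F = -4 + \left(6 + 5\right) \left(6 - 4\right) = -4 + 11 \cdot 2 = -4 + 22 = 18$)
$X{\left(d \right)} = 2 d^{2}$ ($X{\left(d \right)} = 2 d d = 2 d^{2}$)
$A{\left(s,n \right)} = 2 s$
$Z{\left(r \right)} = \frac{1296}{r}$ ($Z{\left(r \right)} = \frac{2 \cdot 2 \cdot 18^{2}}{r} = \frac{2 \cdot 2 \cdot 324}{r} = \frac{2 \cdot 648}{r} = \frac{1296}{r}$)
$Z{\left(-1 \right)} 21 = \frac{1296}{-1} \cdot 21 = 1296 \left(-1\right) 21 = \left(-1296\right) 21 = -27216$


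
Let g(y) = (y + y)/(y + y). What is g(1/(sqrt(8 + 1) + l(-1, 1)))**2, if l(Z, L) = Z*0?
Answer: 1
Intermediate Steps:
l(Z, L) = 0
g(y) = 1 (g(y) = (2*y)/((2*y)) = (2*y)*(1/(2*y)) = 1)
g(1/(sqrt(8 + 1) + l(-1, 1)))**2 = 1**2 = 1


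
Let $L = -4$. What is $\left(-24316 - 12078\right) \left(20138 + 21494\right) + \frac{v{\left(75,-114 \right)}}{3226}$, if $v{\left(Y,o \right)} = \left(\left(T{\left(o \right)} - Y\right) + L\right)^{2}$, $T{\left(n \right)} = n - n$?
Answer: $- \frac{4887890049567}{3226} \approx -1.5152 \cdot 10^{9}$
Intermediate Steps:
$T{\left(n \right)} = 0$
$v{\left(Y,o \right)} = \left(-4 - Y\right)^{2}$ ($v{\left(Y,o \right)} = \left(\left(0 - Y\right) - 4\right)^{2} = \left(- Y - 4\right)^{2} = \left(-4 - Y\right)^{2}$)
$\left(-24316 - 12078\right) \left(20138 + 21494\right) + \frac{v{\left(75,-114 \right)}}{3226} = \left(-24316 - 12078\right) \left(20138 + 21494\right) + \frac{\left(4 + 75\right)^{2}}{3226} = \left(-36394\right) 41632 + 79^{2} \cdot \frac{1}{3226} = -1515155008 + 6241 \cdot \frac{1}{3226} = -1515155008 + \frac{6241}{3226} = - \frac{4887890049567}{3226}$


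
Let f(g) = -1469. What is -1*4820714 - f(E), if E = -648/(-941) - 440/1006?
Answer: -4819245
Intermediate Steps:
E = 118924/473323 (E = -648*(-1/941) - 440*1/1006 = 648/941 - 220/503 = 118924/473323 ≈ 0.25125)
-1*4820714 - f(E) = -1*4820714 - 1*(-1469) = -4820714 + 1469 = -4819245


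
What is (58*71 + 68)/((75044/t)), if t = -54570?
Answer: -57107505/18761 ≈ -3043.9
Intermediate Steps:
(58*71 + 68)/((75044/t)) = (58*71 + 68)/((75044/(-54570))) = (4118 + 68)/((75044*(-1/54570))) = 4186/(-37522/27285) = 4186*(-27285/37522) = -57107505/18761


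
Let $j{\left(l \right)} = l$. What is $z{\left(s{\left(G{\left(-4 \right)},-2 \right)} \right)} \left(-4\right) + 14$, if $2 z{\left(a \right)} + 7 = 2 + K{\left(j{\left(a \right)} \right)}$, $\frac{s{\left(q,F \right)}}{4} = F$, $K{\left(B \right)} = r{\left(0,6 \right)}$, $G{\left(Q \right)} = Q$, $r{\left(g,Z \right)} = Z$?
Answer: $12$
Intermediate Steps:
$K{\left(B \right)} = 6$
$s{\left(q,F \right)} = 4 F$
$z{\left(a \right)} = \frac{1}{2}$ ($z{\left(a \right)} = - \frac{7}{2} + \frac{2 + 6}{2} = - \frac{7}{2} + \frac{1}{2} \cdot 8 = - \frac{7}{2} + 4 = \frac{1}{2}$)
$z{\left(s{\left(G{\left(-4 \right)},-2 \right)} \right)} \left(-4\right) + 14 = \frac{1}{2} \left(-4\right) + 14 = -2 + 14 = 12$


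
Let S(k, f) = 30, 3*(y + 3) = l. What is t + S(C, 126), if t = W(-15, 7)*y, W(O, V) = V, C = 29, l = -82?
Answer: -547/3 ≈ -182.33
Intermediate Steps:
y = -91/3 (y = -3 + (⅓)*(-82) = -3 - 82/3 = -91/3 ≈ -30.333)
t = -637/3 (t = 7*(-91/3) = -637/3 ≈ -212.33)
t + S(C, 126) = -637/3 + 30 = -547/3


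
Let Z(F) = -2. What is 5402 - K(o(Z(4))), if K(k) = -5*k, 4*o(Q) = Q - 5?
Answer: 21573/4 ≈ 5393.3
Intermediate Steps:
o(Q) = -5/4 + Q/4 (o(Q) = (Q - 5)/4 = (-5 + Q)/4 = -5/4 + Q/4)
5402 - K(o(Z(4))) = 5402 - (-5)*(-5/4 + (¼)*(-2)) = 5402 - (-5)*(-5/4 - ½) = 5402 - (-5)*(-7)/4 = 5402 - 1*35/4 = 5402 - 35/4 = 21573/4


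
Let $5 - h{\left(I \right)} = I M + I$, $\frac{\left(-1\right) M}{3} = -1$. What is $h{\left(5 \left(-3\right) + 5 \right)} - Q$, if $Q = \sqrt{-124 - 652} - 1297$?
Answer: $1342 - 2 i \sqrt{194} \approx 1342.0 - 27.857 i$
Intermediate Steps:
$M = 3$ ($M = \left(-3\right) \left(-1\right) = 3$)
$h{\left(I \right)} = 5 - 4 I$ ($h{\left(I \right)} = 5 - \left(I 3 + I\right) = 5 - \left(3 I + I\right) = 5 - 4 I$)
$Q = -1297 + 2 i \sqrt{194}$ ($Q = \sqrt{-776} - 1297 = 2 i \sqrt{194} - 1297 = -1297 + 2 i \sqrt{194} \approx -1297.0 + 27.857 i$)
$h{\left(5 \left(-3\right) + 5 \right)} - Q = \left(5 - 4 \left(5 \left(-3\right) + 5\right)\right) - \left(-1297 + 2 i \sqrt{194}\right) = \left(5 - 4 \left(-15 + 5\right)\right) + \left(1297 - 2 i \sqrt{194}\right) = \left(5 - -40\right) + \left(1297 - 2 i \sqrt{194}\right) = \left(5 + 40\right) + \left(1297 - 2 i \sqrt{194}\right) = 45 + \left(1297 - 2 i \sqrt{194}\right) = 1342 - 2 i \sqrt{194}$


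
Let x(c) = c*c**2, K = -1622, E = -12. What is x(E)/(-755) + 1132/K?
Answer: 974078/612305 ≈ 1.5908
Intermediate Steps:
x(c) = c**3
x(E)/(-755) + 1132/K = (-12)**3/(-755) + 1132/(-1622) = -1728*(-1/755) + 1132*(-1/1622) = 1728/755 - 566/811 = 974078/612305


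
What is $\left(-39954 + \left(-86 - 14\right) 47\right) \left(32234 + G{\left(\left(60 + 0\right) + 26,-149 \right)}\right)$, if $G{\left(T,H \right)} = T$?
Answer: $-1443217280$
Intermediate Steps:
$\left(-39954 + \left(-86 - 14\right) 47\right) \left(32234 + G{\left(\left(60 + 0\right) + 26,-149 \right)}\right) = \left(-39954 + \left(-86 - 14\right) 47\right) \left(32234 + \left(\left(60 + 0\right) + 26\right)\right) = \left(-39954 - 4700\right) \left(32234 + \left(60 + 26\right)\right) = \left(-39954 - 4700\right) \left(32234 + 86\right) = \left(-44654\right) 32320 = -1443217280$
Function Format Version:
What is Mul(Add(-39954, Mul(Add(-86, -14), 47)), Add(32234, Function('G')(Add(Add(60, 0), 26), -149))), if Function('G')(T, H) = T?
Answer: -1443217280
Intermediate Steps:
Mul(Add(-39954, Mul(Add(-86, -14), 47)), Add(32234, Function('G')(Add(Add(60, 0), 26), -149))) = Mul(Add(-39954, Mul(Add(-86, -14), 47)), Add(32234, Add(Add(60, 0), 26))) = Mul(Add(-39954, Mul(-100, 47)), Add(32234, Add(60, 26))) = Mul(Add(-39954, -4700), Add(32234, 86)) = Mul(-44654, 32320) = -1443217280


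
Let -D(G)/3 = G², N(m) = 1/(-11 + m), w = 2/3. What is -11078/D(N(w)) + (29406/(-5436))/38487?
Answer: 41246252530261/104607666 ≈ 3.9429e+5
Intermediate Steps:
w = ⅔ (w = 2*(⅓) = ⅔ ≈ 0.66667)
D(G) = -3*G²
-11078/D(N(w)) + (29406/(-5436))/38487 = -11078*(-(-11 + ⅔)²/3) + (29406/(-5436))/38487 = -11078/((-3*(1/(-31/3))²)) + (29406*(-1/5436))*(1/38487) = -11078/((-3*(-3/31)²)) - 4901/906*1/38487 = -11078/((-3*9/961)) - 4901/34869222 = -11078/(-27/961) - 4901/34869222 = -11078*(-961/27) - 4901/34869222 = 10645958/27 - 4901/34869222 = 41246252530261/104607666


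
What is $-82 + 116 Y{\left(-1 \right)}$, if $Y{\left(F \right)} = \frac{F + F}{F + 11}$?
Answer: $- \frac{526}{5} \approx -105.2$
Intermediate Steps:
$Y{\left(F \right)} = \frac{2 F}{11 + F}$
$-82 + 116 Y{\left(-1 \right)} = -82 + 116 \cdot 2 \left(-1\right) \frac{1}{11 - 1} = -82 + 116 \cdot 2 \left(-1\right) \frac{1}{10} = -82 + 116 \left(- \frac{1}{5}\right) = -82 - \frac{116}{5} = - \frac{526}{5}$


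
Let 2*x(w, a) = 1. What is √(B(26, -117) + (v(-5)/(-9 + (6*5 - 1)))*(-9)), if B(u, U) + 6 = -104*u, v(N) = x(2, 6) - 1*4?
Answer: I*√1083370/20 ≈ 52.043*I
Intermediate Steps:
x(w, a) = ½ (x(w, a) = (½)*1 = ½)
v(N) = -7/2 (v(N) = ½ - 1*4 = ½ - 4 = -7/2)
B(u, U) = -6 - 104*u
√(B(26, -117) + (v(-5)/(-9 + (6*5 - 1)))*(-9)) = √((-6 - 104*26) + (-7/2/(-9 + (6*5 - 1)))*(-9)) = √((-6 - 2704) + (-7/2/(-9 + (30 - 1)))*(-9)) = √(-2710 + (-7/2/(-9 + 29))*(-9)) = √(-2710 + (-7/2/20)*(-9)) = √(-2710 + ((1/20)*(-7/2))*(-9)) = √(-2710 - 7/40*(-9)) = √(-2710 + 63/40) = √(-108337/40) = I*√1083370/20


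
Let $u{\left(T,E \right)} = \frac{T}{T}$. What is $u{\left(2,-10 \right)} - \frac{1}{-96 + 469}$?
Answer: $\frac{372}{373} \approx 0.99732$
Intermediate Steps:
$u{\left(T,E \right)} = 1$
$u{\left(2,-10 \right)} - \frac{1}{-96 + 469} = 1 - \frac{1}{-96 + 469} = 1 - \frac{1}{373} = \frac{372}{373}$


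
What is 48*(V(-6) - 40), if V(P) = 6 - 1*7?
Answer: -1968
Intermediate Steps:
V(P) = -1 (V(P) = 6 - 7 = -1)
48*(V(-6) - 40) = 48*(-1 - 40) = 48*(-41) = -1968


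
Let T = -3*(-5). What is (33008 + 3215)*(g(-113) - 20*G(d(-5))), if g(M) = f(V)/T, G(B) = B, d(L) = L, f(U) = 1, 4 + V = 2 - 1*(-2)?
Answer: 54370723/15 ≈ 3.6247e+6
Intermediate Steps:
V = 0 (V = -4 + (2 - 1*(-2)) = -4 + (2 + 2) = -4 + 4 = 0)
T = 15
g(M) = 1/15
(33008 + 3215)*(g(-113) - 20*G(d(-5))) = (33008 + 3215)*(1/15 - 20*(-5)) = 36223*(1/15 + 100) = 36223*(1501/15) = 54370723/15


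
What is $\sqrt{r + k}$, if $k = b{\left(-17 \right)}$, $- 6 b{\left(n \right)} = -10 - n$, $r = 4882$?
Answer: $\frac{\sqrt{175710}}{6} \approx 69.863$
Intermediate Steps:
$b{\left(n \right)} = \frac{5}{3} + \frac{n}{6}$ ($b{\left(n \right)} = - \frac{-10 - n}{6} = \frac{5}{3} + \frac{n}{6}$)
$k = - \frac{7}{6}$ ($k = \frac{5}{3} + \frac{1}{6} \left(-17\right) = \frac{5}{3} - \frac{17}{6} = - \frac{7}{6} \approx -1.1667$)
$\sqrt{r + k} = \sqrt{4882 - \frac{7}{6}} = \sqrt{\frac{29285}{6}} = \frac{\sqrt{175710}}{6}$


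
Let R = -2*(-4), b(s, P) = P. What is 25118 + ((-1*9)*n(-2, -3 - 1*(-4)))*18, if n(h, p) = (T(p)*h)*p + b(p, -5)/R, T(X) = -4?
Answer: 95693/4 ≈ 23923.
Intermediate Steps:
R = 8
n(h, p) = -5/8 - 4*h*p (n(h, p) = (-4*h)*p - 5/8 = -4*h*p - 5*1/8 = -4*h*p - 5/8 = -5/8 - 4*h*p)
25118 + ((-1*9)*n(-2, -3 - 1*(-4)))*18 = 25118 + ((-1*9)*(-5/8 - 4*(-2)*(-3 - 1*(-4))))*18 = 25118 - 9*(-5/8 - 4*(-2)*(-3 + 4))*18 = 25118 - 9*(-5/8 - 4*(-2)*1)*18 = 25118 - 9*(-5/8 + 8)*18 = 25118 - 9*59/8*18 = 25118 - 531/8*18 = 25118 - 4779/4 = 95693/4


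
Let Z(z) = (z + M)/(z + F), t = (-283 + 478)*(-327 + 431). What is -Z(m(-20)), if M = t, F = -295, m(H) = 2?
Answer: 20282/293 ≈ 69.222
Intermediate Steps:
t = 20280 (t = 195*104 = 20280)
M = 20280
Z(z) = (20280 + z)/(-295 + z) (Z(z) = (z + 20280)/(z - 295) = (20280 + z)/(-295 + z))
-Z(m(-20)) = -(20280 + 2)/(-295 + 2) = -20282/(-293) = -(-1)*20282/293 = -1*(-20282/293) = 20282/293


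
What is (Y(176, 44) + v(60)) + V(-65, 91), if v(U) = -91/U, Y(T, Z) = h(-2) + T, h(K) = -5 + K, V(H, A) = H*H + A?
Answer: 269009/60 ≈ 4483.5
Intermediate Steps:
V(H, A) = A + H² (V(H, A) = H² + A = A + H²)
Y(T, Z) = -7 + T (Y(T, Z) = (-5 - 2) + T = -7 + T)
(Y(176, 44) + v(60)) + V(-65, 91) = ((-7 + 176) - 91/60) + (91 + (-65)²) = (169 - 91*1/60) + (91 + 4225) = (169 - 91/60) + 4316 = 10049/60 + 4316 = 269009/60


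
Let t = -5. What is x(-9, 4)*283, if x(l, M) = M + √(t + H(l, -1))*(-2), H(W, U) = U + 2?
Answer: 1132 - 1132*I ≈ 1132.0 - 1132.0*I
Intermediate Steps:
H(W, U) = 2 + U
x(l, M) = M - 4*I (x(l, M) = M + √(-5 + (2 - 1))*(-2) = M + √(-5 + 1)*(-2) = M + √(-4)*(-2) = M + (2*I)*(-2) = M - 4*I)
x(-9, 4)*283 = (4 - 4*I)*283 = 1132 - 1132*I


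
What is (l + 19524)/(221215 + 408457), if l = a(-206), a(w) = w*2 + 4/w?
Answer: 984267/32428108 ≈ 0.030352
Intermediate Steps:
a(w) = 2*w + 4/w
l = -42438/103 (l = 2*(-206) + 4/(-206) = -412 + 4*(-1/206) = -412 - 2/103 = -42438/103 ≈ -412.02)
(l + 19524)/(221215 + 408457) = (-42438/103 + 19524)/(221215 + 408457) = (1968534/103)/629672 = (1968534/103)*(1/629672) = 984267/32428108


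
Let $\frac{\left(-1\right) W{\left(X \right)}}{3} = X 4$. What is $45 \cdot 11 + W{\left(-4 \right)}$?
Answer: $543$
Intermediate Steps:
$W{\left(X \right)} = - 12 X$ ($W{\left(X \right)} = - 3 X 4 = - 3 \cdot 4 X = - 12 X$)
$45 \cdot 11 + W{\left(-4 \right)} = 45 \cdot 11 - -48 = 495 + 48 = 543$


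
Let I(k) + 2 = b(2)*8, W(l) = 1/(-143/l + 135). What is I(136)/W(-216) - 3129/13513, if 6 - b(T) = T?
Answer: 1979744551/486468 ≈ 4069.6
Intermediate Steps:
b(T) = 6 - T
W(l) = 1/(135 - 143/l)
I(k) = 30 (I(k) = -2 + (6 - 1*2)*8 = -2 + (6 - 2)*8 = -2 + 4*8 = -2 + 32 = 30)
I(136)/W(-216) - 3129/13513 = 30/((-216/(-143 + 135*(-216)))) - 3129/13513 = 30/((-216/(-143 - 29160))) - 3129*1/13513 = 30/((-216/(-29303))) - 3129/13513 = 30/((-216*(-1/29303))) - 3129/13513 = 30/(216/29303) - 3129/13513 = 30*(29303/216) - 3129/13513 = 146515/36 - 3129/13513 = 1979744551/486468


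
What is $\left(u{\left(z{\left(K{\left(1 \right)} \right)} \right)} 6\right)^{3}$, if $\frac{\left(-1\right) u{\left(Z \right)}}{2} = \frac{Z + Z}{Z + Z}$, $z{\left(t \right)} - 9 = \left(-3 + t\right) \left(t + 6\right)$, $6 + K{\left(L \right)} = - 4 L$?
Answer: $-1728$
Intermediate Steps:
$K{\left(L \right)} = -6 - 4 L$
$z{\left(t \right)} = 9 + \left(-3 + t\right) \left(6 + t\right)$ ($z{\left(t \right)} = 9 + \left(-3 + t\right) \left(t + 6\right) = 9 + \left(-3 + t\right) \left(6 + t\right)$)
$u{\left(Z \right)} = -2$ ($u{\left(Z \right)} = - 2 \frac{Z + Z}{Z + Z} = - 2 \frac{2 Z}{2 Z} = - 2 \cdot 2 Z \frac{1}{2 Z} = \left(-2\right) 1 = -2$)
$\left(u{\left(z{\left(K{\left(1 \right)} \right)} \right)} 6\right)^{3} = \left(\left(-2\right) 6\right)^{3} = \left(-12\right)^{3} = -1728$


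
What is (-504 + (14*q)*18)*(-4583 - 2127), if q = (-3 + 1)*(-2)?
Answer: -3381840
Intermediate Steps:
q = 4 (q = -2*(-2) = 4)
(-504 + (14*q)*18)*(-4583 - 2127) = (-504 + (14*4)*18)*(-4583 - 2127) = (-504 + 56*18)*(-6710) = (-504 + 1008)*(-6710) = 504*(-6710) = -3381840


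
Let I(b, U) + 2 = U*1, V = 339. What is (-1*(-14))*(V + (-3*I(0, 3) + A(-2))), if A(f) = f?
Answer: 4676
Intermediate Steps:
I(b, U) = -2 + U (I(b, U) = -2 + U*1 = -2 + U)
(-1*(-14))*(V + (-3*I(0, 3) + A(-2))) = (-1*(-14))*(339 + (-3*(-2 + 3) - 2)) = 14*(339 + (-3*1 - 2)) = 14*(339 + (-3 - 2)) = 14*(339 - 5) = 14*334 = 4676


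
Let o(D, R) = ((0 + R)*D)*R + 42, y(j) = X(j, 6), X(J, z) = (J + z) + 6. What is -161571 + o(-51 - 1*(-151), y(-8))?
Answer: -159929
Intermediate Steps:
X(J, z) = 6 + J + z
y(j) = 12 + j (y(j) = 6 + j + 6 = 12 + j)
o(D, R) = 42 + D*R**2 (o(D, R) = (R*D)*R + 42 = (D*R)*R + 42 = D*R**2 + 42 = 42 + D*R**2)
-161571 + o(-51 - 1*(-151), y(-8)) = -161571 + (42 + (-51 - 1*(-151))*(12 - 8)**2) = -161571 + (42 + (-51 + 151)*4**2) = -161571 + (42 + 100*16) = -161571 + (42 + 1600) = -161571 + 1642 = -159929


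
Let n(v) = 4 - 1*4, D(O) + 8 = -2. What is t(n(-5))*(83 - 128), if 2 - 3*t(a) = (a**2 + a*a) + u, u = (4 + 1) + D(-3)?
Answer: -105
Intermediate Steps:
D(O) = -10 (D(O) = -8 - 2 = -10)
n(v) = 0 (n(v) = 4 - 4 = 0)
u = -5 (u = (4 + 1) - 10 = 5 - 10 = -5)
t(a) = 7/3 - 2*a**2/3 (t(a) = 2/3 - ((a**2 + a*a) - 5)/3 = 2/3 - ((a**2 + a**2) - 5)/3 = 2/3 - (2*a**2 - 5)/3 = 2/3 - (-5 + 2*a**2)/3 = 2/3 + (5/3 - 2*a**2/3) = 7/3 - 2*a**2/3)
t(n(-5))*(83 - 128) = (7/3 - 2/3*0**2)*(83 - 128) = (7/3 - 2/3*0)*(-45) = (7/3 + 0)*(-45) = (7/3)*(-45) = -105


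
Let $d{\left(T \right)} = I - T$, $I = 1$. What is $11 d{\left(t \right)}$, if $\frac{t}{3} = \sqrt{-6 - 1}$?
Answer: $11 - 33 i \sqrt{7} \approx 11.0 - 87.31 i$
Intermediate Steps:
$t = 3 i \sqrt{7}$ ($t = 3 \sqrt{-6 - 1} = 3 \sqrt{-7} = 3 i \sqrt{7} \approx 7.9373 i$)
$d{\left(T \right)} = 1 - T$
$11 d{\left(t \right)} = 11 \left(1 - 3 i \sqrt{7}\right) = 11 - 33 i \sqrt{7}$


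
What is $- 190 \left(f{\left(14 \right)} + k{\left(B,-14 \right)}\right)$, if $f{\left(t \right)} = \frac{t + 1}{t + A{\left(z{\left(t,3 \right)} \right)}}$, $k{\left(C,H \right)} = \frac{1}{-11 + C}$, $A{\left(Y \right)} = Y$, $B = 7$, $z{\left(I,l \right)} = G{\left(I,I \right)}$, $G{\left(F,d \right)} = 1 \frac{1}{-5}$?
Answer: $- \frac{7315}{46} \approx -159.02$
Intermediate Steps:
$G{\left(F,d \right)} = - \frac{1}{5}$ ($G{\left(F,d \right)} = 1 \left(- \frac{1}{5}\right) = - \frac{1}{5}$)
$z{\left(I,l \right)} = - \frac{1}{5}$
$f{\left(t \right)} = \frac{1 + t}{- \frac{1}{5} + t}$ ($f{\left(t \right)} = \frac{t + 1}{t - \frac{1}{5}} = \frac{1 + t}{- \frac{1}{5} + t}$)
$- 190 \left(f{\left(14 \right)} + k{\left(B,-14 \right)}\right) = - 190 \left(\frac{5 \left(1 + 14\right)}{-1 + 5 \cdot 14} + \frac{1}{-11 + 7}\right) = - 190 \left(5 \frac{1}{-1 + 70} \cdot 15 + \frac{1}{-4}\right) = - 190 \left(5 \cdot \frac{1}{69} \cdot 15 - \frac{1}{4}\right) = - 190 \left(\frac{25}{23} - \frac{1}{4}\right) = \left(-190\right) \frac{77}{92} = - \frac{7315}{46}$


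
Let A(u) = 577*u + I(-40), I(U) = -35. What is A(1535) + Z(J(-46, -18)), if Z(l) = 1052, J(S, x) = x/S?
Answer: 886712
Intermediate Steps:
A(u) = -35 + 577*u (A(u) = 577*u - 35 = -35 + 577*u)
A(1535) + Z(J(-46, -18)) = (-35 + 577*1535) + 1052 = (-35 + 885695) + 1052 = 885660 + 1052 = 886712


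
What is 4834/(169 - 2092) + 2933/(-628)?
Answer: -8675911/1207644 ≈ -7.1842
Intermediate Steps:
4834/(169 - 2092) + 2933/(-628) = 4834/(-1923) + 2933*(-1/628) = 4834*(-1/1923) - 2933/628 = -4834/1923 - 2933/628 = -8675911/1207644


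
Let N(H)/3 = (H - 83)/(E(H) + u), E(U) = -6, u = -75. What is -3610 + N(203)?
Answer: -32530/9 ≈ -3614.4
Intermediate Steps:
N(H) = 83/27 - H/27 (N(H) = 3*((H - 83)/(-6 - 75)) = 3*((-83 + H)/(-81)) = 3*((-83 + H)*(-1/81)) = 3*(83/81 - H/81) = 83/27 - H/27)
-3610 + N(203) = -3610 + (83/27 - 1/27*203) = -3610 + (83/27 - 203/27) = -3610 - 40/9 = -32530/9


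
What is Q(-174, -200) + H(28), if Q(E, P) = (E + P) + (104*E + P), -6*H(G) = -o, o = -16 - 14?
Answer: -18675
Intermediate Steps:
o = -30
H(G) = -5 (H(G) = -(-1)*(-30)/6 = -⅙*30 = -5)
Q(E, P) = 2*P + 105*E (Q(E, P) = (E + P) + (P + 104*E) = 2*P + 105*E)
Q(-174, -200) + H(28) = (2*(-200) + 105*(-174)) - 5 = (-400 - 18270) - 5 = -18670 - 5 = -18675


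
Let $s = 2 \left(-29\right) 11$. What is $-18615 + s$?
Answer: $-19253$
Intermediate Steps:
$s = -638$ ($s = \left(-58\right) 11 = -638$)
$-18615 + s = -18615 - 638 = -19253$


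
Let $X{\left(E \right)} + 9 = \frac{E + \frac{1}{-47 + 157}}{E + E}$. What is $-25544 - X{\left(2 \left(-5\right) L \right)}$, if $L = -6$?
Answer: $- \frac{337068601}{13200} \approx -25536.0$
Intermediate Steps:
$X{\left(E \right)} = -9 + \frac{\frac{1}{110} + E}{2 E}$ ($X{\left(E \right)} = -9 + \frac{E + \frac{1}{-47 + 157}}{E + E} = -9 + \frac{E + \frac{1}{110}}{2 E} = -9 + \left(E + \frac{1}{110}\right) \frac{1}{2 E} = -9 + \left(\frac{1}{110} + E\right) \frac{1}{2 E} = -9 + \frac{\frac{1}{110} + E}{2 E}$)
$-25544 - X{\left(2 \left(-5\right) L \right)} = -25544 - \frac{1 - 1870 \cdot 2 \left(-5\right) \left(-6\right)}{220 \cdot 2 \left(-5\right) \left(-6\right)} = -25544 - \frac{1 - 1870 \left(\left(-10\right) \left(-6\right)\right)}{220 \left(\left(-10\right) \left(-6\right)\right)} = -25544 - \frac{1 - 112200}{220 \cdot 60} = -25544 - \frac{1}{220} \cdot \frac{1}{60} \left(1 - 112200\right) = -25544 - \frac{1}{220} \cdot \frac{1}{60} \left(-112199\right) = -25544 - - \frac{112199}{13200} = -25544 + \frac{112199}{13200} = - \frac{337068601}{13200}$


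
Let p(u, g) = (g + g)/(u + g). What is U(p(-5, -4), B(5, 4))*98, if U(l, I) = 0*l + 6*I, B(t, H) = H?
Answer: 2352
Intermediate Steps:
p(u, g) = 2*g/(g + u) (p(u, g) = (2*g)/(g + u) = 2*g/(g + u))
U(l, I) = 6*I (U(l, I) = 0 + 6*I = 6*I)
U(p(-5, -4), B(5, 4))*98 = (6*4)*98 = 24*98 = 2352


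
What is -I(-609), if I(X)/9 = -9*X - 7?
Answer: -49266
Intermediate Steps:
I(X) = -63 - 81*X (I(X) = 9*(-9*X - 7) = 9*(-7 - 9*X) = -63 - 81*X)
-I(-609) = -(-63 - 81*(-609)) = -(-63 + 49329) = -1*49266 = -49266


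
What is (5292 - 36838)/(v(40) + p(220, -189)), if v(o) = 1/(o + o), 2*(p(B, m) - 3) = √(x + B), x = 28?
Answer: 608206880/338719 - 201894400*√62/338719 ≈ -2897.7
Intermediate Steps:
p(B, m) = 3 + √(28 + B)/2
v(o) = 1/(2*o)
(5292 - 36838)/(v(40) + p(220, -189)) = (5292 - 36838)/((½)/40 + (3 + √(28 + 220)/2)) = -31546/((½)*(1/40) + (3 + √248/2)) = -31546/(1/80 + (3 + (2*√62)/2)) = -31546/(1/80 + (3 + √62)) = -31546/(241/80 + √62)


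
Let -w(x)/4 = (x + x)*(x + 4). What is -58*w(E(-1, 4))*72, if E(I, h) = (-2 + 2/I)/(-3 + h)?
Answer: 0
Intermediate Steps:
E(I, h) = (-2 + 2/I)/(-3 + h)
w(x) = -8*x*(4 + x) (w(x) = -4*(x + x)*(x + 4) = -4*2*x*(4 + x) = -8*x*(4 + x))
-58*w(E(-1, 4))*72 = -(-464)*2*(1 - 1*(-1))/(-1*(-3 + 4))*(4 + 2*(1 - 1*(-1))/(-1*(-3 + 4)))*72 = -(-464)*2*(-1)*(1 + 1)/1*(4 + 2*(-1)*(1 + 1)/1)*72 = -(-464)*2*(-1)*1*2*(4 + 2*(-1)*1*2)*72 = -(-464)*(-4)*(4 - 4)*72 = -(-464)*(-4)*0*72 = -58*0*72 = 0*72 = 0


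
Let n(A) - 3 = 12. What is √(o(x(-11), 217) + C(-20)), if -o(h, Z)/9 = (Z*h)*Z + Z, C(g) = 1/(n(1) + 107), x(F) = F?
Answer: √69357326594/122 ≈ 2158.7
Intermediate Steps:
n(A) = 15 (n(A) = 3 + 12 = 15)
C(g) = 1/122 (C(g) = 1/(15 + 107) = 1/122)
o(h, Z) = -9*Z - 9*h*Z² (o(h, Z) = -9*((Z*h)*Z + Z) = -9*(h*Z² + Z) = -9*(Z + h*Z²) = -9*Z - 9*h*Z²)
√(o(x(-11), 217) + C(-20)) = √(-9*217*(1 + 217*(-11)) + 1/122) = √(-9*217*(1 - 2387) + 1/122) = √(-9*217*(-2386) + 1/122) = √(4659858 + 1/122) = √(568502677/122) = √69357326594/122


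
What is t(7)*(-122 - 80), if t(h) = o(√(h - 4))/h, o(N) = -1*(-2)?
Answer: -404/7 ≈ -57.714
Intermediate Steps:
o(N) = 2
t(h) = 2/h
t(7)*(-122 - 80) = (2/7)*(-122 - 80) = (2*(⅐))*(-202) = (2/7)*(-202) = -404/7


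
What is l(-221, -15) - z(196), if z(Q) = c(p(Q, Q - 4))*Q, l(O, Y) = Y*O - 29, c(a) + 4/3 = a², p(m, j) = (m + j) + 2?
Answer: -89424158/3 ≈ -2.9808e+7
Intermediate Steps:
p(m, j) = 2 + j + m (p(m, j) = (j + m) + 2 = 2 + j + m)
c(a) = -4/3 + a²
l(O, Y) = -29 + O*Y (l(O, Y) = O*Y - 29 = -29 + O*Y)
z(Q) = Q*(-4/3 + (-2 + 2*Q)²) (z(Q) = (-4/3 + (2 + (Q - 4) + Q)²)*Q = (-4/3 + (2 + (-4 + Q) + Q)²)*Q = (-4/3 + (-2 + 2*Q)²)*Q = Q*(-4/3 + (-2 + 2*Q)²))
l(-221, -15) - z(196) = (-29 - 221*(-15)) - 4*196*(-1 + 3*(-1 + 196)²)/3 = (-29 + 3315) - 4*196*(-1 + 3*195²)/3 = 3286 - 4*196*(-1 + 3*38025)/3 = 3286 - 4*196*(-1 + 114075)/3 = 3286 - 4*196*114074/3 = 3286 - 1*89434016/3 = 3286 - 89434016/3 = -89424158/3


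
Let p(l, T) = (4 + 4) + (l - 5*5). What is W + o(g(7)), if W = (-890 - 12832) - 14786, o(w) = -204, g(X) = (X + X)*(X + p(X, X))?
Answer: -28712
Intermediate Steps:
p(l, T) = -17 + l (p(l, T) = 8 + (l - 25) = 8 + (-25 + l) = -17 + l)
g(X) = 2*X*(-17 + 2*X) (g(X) = (X + X)*(X + (-17 + X)) = (2*X)*(-17 + 2*X) = 2*X*(-17 + 2*X))
W = -28508 (W = -13722 - 14786 = -28508)
W + o(g(7)) = -28508 - 204 = -28712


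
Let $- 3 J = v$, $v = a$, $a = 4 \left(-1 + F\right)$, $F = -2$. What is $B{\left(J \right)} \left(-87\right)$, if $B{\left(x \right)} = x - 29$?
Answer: $2175$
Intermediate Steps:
$a = -12$ ($a = 4 \left(-1 - 2\right) = 4 \left(-3\right) = -12$)
$v = -12$
$J = 4$ ($J = \left(- \frac{1}{3}\right) \left(-12\right) = 4$)
$B{\left(x \right)} = -29 + x$
$B{\left(J \right)} \left(-87\right) = \left(-29 + 4\right) \left(-87\right) = \left(-25\right) \left(-87\right) = 2175$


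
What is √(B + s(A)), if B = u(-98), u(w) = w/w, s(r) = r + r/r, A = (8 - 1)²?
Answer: √51 ≈ 7.1414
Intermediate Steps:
A = 49 (A = 7² = 49)
s(r) = 1 + r (s(r) = r + 1 = 1 + r)
u(w) = 1
B = 1
√(B + s(A)) = √(1 + (1 + 49)) = √(1 + 50) = √51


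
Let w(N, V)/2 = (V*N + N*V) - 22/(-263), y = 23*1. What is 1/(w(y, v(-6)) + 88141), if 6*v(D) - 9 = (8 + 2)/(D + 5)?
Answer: 789/69531283 ≈ 1.1347e-5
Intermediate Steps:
v(D) = 3/2 + 5/(3*(5 + D)) (v(D) = 3/2 + ((8 + 2)/(D + 5))/6 = 3/2 + (10/(5 + D))/6 = 3/2 + 5/(3*(5 + D)))
y = 23
w(N, V) = 44/263 + 4*N*V (w(N, V) = 2*((V*N + N*V) - 22/(-263)) = 2*((N*V + N*V) - 22*(-1/263)) = 2*(2*N*V + 22/263) = 2*(22/263 + 2*N*V) = 44/263 + 4*N*V)
1/(w(y, v(-6)) + 88141) = 1/((44/263 + 4*23*((55 + 9*(-6))/(6*(5 - 6)))) + 88141) = 1/((44/263 + 4*23*((1/6)*(55 - 54)/(-1))) + 88141) = 1/((44/263 + 4*23*((1/6)*(-1)*1)) + 88141) = 1/((44/263 + 4*23*(-1/6)) + 88141) = 1/((44/263 - 46/3) + 88141) = 1/(-11966/789 + 88141) = 1/(69531283/789) = 789/69531283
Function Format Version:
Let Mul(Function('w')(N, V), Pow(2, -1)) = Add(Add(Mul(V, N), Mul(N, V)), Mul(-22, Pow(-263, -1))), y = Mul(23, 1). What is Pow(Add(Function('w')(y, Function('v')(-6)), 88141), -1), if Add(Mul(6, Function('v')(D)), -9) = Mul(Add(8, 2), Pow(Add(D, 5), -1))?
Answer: Rational(789, 69531283) ≈ 1.1347e-5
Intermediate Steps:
Function('v')(D) = Add(Rational(3, 2), Mul(Rational(5, 3), Pow(Add(5, D), -1))) (Function('v')(D) = Add(Rational(3, 2), Mul(Rational(1, 6), Mul(Add(8, 2), Pow(Add(D, 5), -1)))) = Add(Rational(3, 2), Mul(Rational(1, 6), Mul(10, Pow(Add(5, D), -1)))) = Add(Rational(3, 2), Mul(Rational(5, 3), Pow(Add(5, D), -1))))
y = 23
Function('w')(N, V) = Add(Rational(44, 263), Mul(4, N, V)) (Function('w')(N, V) = Mul(2, Add(Add(Mul(V, N), Mul(N, V)), Mul(-22, Pow(-263, -1)))) = Mul(2, Add(Add(Mul(N, V), Mul(N, V)), Mul(-22, Rational(-1, 263)))) = Mul(2, Add(Mul(2, N, V), Rational(22, 263))) = Mul(2, Add(Rational(22, 263), Mul(2, N, V))) = Add(Rational(44, 263), Mul(4, N, V)))
Pow(Add(Function('w')(y, Function('v')(-6)), 88141), -1) = Pow(Add(Add(Rational(44, 263), Mul(4, 23, Mul(Rational(1, 6), Pow(Add(5, -6), -1), Add(55, Mul(9, -6))))), 88141), -1) = Pow(Add(Add(Rational(44, 263), Mul(4, 23, Mul(Rational(1, 6), Pow(-1, -1), Add(55, -54)))), 88141), -1) = Pow(Add(Add(Rational(44, 263), Mul(4, 23, Mul(Rational(1, 6), -1, 1))), 88141), -1) = Pow(Add(Add(Rational(44, 263), Mul(4, 23, Rational(-1, 6))), 88141), -1) = Pow(Add(Add(Rational(44, 263), Rational(-46, 3)), 88141), -1) = Pow(Add(Rational(-11966, 789), 88141), -1) = Pow(Rational(69531283, 789), -1) = Rational(789, 69531283)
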